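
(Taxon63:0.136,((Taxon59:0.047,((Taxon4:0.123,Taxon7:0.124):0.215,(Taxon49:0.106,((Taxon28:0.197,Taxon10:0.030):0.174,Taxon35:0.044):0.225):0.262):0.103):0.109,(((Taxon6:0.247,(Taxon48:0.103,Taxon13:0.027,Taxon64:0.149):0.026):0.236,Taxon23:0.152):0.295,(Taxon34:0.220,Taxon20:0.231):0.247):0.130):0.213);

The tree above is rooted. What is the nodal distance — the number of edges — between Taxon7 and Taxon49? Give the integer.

The MRCA of Taxon7 and Taxon49 is the node subtending ((Taxon4,Taxon7),(Taxon49,((Taxon28,Taxon10),Taxon35))).
From Taxon7 up to that node: 2 branches. From Taxon49 up to the same node: 2 branches. Total: 2 + 2 = 4.

4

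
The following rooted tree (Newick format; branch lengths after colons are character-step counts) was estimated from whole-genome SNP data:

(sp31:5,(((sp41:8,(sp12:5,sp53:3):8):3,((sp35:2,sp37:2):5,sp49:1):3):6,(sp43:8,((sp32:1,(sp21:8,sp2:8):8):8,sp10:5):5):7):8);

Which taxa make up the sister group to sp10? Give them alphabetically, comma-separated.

sp2, sp21, sp32

sp10 attaches to the tree at the node subtending ((sp32,(sp21,sp2)),sp10).
The other lineage descending from that same node — the sister group — is (sp32,(sp21,sp2)); its 3 tips in alphabetical order are the answer.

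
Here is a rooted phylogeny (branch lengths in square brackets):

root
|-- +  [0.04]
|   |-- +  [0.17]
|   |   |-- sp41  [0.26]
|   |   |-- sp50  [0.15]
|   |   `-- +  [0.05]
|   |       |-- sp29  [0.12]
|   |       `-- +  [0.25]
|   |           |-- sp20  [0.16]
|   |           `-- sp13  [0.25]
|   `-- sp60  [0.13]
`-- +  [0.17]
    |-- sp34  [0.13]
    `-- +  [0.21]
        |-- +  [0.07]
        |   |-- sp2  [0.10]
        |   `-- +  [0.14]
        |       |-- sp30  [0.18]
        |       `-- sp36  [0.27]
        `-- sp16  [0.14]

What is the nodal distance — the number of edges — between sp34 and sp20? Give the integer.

7

The MRCA of sp34 and sp20 is the root of the tree.
From sp34 up to that node: 2 branches. From sp20 up to the same node: 5 branches. Total: 2 + 5 = 7.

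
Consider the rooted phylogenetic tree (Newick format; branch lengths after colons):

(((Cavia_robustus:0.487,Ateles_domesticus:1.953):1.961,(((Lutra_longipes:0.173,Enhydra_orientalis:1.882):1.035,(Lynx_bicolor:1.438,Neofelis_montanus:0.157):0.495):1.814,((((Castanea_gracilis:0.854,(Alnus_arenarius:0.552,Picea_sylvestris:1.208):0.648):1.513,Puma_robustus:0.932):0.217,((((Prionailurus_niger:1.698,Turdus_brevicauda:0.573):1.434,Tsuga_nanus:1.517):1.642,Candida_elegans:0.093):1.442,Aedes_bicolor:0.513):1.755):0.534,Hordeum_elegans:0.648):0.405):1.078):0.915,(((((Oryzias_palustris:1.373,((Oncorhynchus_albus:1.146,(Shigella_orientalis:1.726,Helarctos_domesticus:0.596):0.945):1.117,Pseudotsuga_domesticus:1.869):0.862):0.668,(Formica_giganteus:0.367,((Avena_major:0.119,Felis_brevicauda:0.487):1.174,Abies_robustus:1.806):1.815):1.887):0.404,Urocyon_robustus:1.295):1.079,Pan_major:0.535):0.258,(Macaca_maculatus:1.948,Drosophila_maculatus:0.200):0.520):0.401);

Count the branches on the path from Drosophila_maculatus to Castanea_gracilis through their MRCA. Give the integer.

The MRCA of Drosophila_maculatus and Castanea_gracilis is the root of the tree.
From Drosophila_maculatus up to that node: 3 branches. From Castanea_gracilis up to the same node: 7 branches. Total: 3 + 7 = 10.

10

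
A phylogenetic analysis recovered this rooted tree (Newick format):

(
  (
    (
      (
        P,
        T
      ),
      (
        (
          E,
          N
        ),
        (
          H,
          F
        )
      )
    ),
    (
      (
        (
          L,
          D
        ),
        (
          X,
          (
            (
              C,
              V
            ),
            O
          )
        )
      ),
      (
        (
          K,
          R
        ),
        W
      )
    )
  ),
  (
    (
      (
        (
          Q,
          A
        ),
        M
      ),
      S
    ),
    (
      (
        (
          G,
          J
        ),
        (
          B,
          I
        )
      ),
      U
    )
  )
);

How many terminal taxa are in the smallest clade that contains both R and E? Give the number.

15

The MRCA of R and E is the node subtending (((P,T),((E,N),(H,F))),(((L,D),(X,((C,V),O))),((K,R),W))).
That clade contains 15 terminal taxa: C, D, E, F, H, K, L, N, O, P, R, T, V, W, X.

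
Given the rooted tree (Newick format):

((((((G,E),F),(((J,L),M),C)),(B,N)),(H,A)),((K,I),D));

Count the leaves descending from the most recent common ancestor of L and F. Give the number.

The MRCA of L and F is the node subtending (((G,E),F),(((J,L),M),C)).
That clade contains 7 terminal taxa: C, E, F, G, J, L, M.

7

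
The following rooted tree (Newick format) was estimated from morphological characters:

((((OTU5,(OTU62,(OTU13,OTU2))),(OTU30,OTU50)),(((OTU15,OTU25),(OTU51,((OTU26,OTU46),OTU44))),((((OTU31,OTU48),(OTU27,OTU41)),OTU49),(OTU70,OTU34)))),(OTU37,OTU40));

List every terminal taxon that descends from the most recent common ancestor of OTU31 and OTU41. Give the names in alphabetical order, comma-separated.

Tracing OTU31: it sits inside (OTU31,OTU48).
Tracing OTU41: it sits inside (OTU27,OTU41).
The smallest clade enclosing both is ((OTU31,OTU48),(OTU27,OTU41)); the answer is its 4 terminal taxa in alphabetical order.

OTU27, OTU31, OTU41, OTU48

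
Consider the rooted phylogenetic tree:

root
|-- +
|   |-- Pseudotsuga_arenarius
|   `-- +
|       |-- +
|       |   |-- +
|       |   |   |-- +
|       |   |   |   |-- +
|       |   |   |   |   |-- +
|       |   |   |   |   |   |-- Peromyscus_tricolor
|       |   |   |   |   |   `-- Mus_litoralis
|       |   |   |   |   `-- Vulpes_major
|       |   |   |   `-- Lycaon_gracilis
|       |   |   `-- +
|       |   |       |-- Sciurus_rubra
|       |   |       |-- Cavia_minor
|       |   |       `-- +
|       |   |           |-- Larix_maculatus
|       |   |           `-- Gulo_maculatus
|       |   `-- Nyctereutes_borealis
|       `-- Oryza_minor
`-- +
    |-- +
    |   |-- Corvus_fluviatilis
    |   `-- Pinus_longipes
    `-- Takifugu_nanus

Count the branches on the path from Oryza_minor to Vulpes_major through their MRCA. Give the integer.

6

The MRCA of Oryza_minor and Vulpes_major is the node subtending ((((((Peromyscus_tricolor,Mus_litoralis),Vulpes_major),Lycaon_gracilis),(Sciurus_rubra,Cavia_minor,(Larix_maculatus,Gulo_maculatus))),Nyctereutes_borealis),Oryza_minor).
From Oryza_minor up to that node: 1 branch. From Vulpes_major up to the same node: 5 branches. Total: 1 + 5 = 6.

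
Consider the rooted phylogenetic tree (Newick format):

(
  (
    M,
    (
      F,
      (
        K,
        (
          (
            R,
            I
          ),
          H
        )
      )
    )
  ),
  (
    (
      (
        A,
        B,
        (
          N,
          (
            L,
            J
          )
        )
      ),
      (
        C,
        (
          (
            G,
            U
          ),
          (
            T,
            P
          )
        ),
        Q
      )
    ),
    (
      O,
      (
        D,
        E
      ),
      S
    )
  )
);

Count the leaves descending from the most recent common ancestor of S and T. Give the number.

The MRCA of S and T is the node subtending (((A,B,(N,(L,J))),(C,((G,U),(T,P)),Q)),(O,(D,E),S)).
That clade contains 15 terminal taxa: A, B, C, D, E, G, J, L, N, O, P, Q, S, T, U.

15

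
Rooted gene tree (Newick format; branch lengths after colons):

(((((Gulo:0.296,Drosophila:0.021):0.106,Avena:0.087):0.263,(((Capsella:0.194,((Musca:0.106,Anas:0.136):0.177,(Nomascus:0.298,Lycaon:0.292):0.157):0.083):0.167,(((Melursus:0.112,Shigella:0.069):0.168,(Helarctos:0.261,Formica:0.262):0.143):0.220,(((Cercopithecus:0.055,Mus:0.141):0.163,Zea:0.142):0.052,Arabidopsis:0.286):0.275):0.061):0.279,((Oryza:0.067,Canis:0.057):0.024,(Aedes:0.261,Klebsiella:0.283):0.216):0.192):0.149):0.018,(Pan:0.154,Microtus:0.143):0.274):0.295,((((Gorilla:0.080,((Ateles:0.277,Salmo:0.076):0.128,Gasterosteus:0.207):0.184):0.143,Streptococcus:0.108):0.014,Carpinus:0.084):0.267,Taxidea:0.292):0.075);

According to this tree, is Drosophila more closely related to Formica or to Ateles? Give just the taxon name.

The MRCA of Drosophila and Formica subtends (((Gulo,Drosophila),Avena),(((Capsella,((Musca,Anas),(Nomascus,Lycaon))),(((Melursus,Shigella),(Helarctos,Formica)),(((Cercopithecus,Mus),Zea),Arabidopsis))),((Oryza,Canis),(Aedes,Klebsiella)))) (20 taxa).
The MRCA of Drosophila and Ateles is the root, subtending the entire tree (29 taxa).
The first is nested inside the second, so Drosophila shares a more recent common ancestor with Formica.

Formica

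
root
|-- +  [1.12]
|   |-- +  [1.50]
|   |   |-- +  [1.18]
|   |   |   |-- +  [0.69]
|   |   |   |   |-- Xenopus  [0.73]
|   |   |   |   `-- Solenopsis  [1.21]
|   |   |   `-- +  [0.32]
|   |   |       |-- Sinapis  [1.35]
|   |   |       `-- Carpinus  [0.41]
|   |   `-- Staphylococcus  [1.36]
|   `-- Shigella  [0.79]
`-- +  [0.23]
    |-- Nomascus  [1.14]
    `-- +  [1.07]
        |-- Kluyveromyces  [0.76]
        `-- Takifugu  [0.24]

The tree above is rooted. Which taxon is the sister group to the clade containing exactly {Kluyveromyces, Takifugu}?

The clade containing exactly {Kluyveromyces, Takifugu} attaches to the tree at the node subtending (Nomascus,(Kluyveromyces,Takifugu)).
The other lineage descending from that same node — the sister group — is the single tip Nomascus.

Nomascus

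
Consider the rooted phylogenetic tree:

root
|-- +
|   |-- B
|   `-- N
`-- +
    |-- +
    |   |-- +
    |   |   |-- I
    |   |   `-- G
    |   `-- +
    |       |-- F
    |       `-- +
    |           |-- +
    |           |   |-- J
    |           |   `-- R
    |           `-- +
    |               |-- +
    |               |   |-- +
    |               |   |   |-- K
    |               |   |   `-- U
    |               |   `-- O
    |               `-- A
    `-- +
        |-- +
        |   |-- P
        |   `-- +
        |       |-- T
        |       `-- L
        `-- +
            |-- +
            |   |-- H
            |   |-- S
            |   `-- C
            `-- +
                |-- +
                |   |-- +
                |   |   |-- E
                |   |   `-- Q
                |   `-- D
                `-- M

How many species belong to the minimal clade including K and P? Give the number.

19

The MRCA of K and P is the node subtending (((I,G),(F,((J,R),(((K,U),O),A)))),((P,(T,L)),((H,S,C),(((E,Q),D),M)))).
That clade contains 19 terminal taxa: A, C, D, E, F, G, H, I, J, K, L, M, O, P, Q, R, S, T, U.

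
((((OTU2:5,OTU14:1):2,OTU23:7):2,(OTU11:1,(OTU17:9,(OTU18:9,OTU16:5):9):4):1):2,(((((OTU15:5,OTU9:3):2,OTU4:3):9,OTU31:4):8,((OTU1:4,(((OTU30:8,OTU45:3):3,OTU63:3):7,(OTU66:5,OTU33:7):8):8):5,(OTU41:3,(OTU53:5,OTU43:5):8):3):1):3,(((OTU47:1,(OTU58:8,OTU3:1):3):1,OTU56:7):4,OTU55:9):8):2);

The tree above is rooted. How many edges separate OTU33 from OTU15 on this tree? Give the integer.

The MRCA of OTU33 and OTU15 is the node subtending ((((OTU15,OTU9),OTU4),OTU31),((OTU1,(((OTU30,OTU45),OTU63),(OTU66,OTU33))),(OTU41,(OTU53,OTU43)))).
From OTU33 up to that node: 5 branches. From OTU15 up to the same node: 4 branches. Total: 5 + 4 = 9.

9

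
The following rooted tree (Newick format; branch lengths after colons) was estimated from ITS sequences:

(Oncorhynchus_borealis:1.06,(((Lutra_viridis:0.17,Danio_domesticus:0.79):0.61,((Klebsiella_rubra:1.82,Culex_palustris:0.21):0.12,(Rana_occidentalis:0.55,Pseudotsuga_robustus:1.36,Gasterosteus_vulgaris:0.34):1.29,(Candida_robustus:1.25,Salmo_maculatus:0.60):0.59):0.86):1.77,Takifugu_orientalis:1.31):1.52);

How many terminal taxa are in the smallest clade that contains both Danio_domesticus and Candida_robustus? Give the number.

The MRCA of Danio_domesticus and Candida_robustus is the node subtending ((Lutra_viridis,Danio_domesticus),((Klebsiella_rubra,Culex_palustris),(Rana_occidentalis,Pseudotsuga_robustus,Gasterosteus_vulgaris),(Candida_robustus,Salmo_maculatus))).
That clade contains 9 terminal taxa: Candida_robustus, Culex_palustris, Danio_domesticus, Gasterosteus_vulgaris, Klebsiella_rubra, Lutra_viridis, Pseudotsuga_robustus, Rana_occidentalis, Salmo_maculatus.

9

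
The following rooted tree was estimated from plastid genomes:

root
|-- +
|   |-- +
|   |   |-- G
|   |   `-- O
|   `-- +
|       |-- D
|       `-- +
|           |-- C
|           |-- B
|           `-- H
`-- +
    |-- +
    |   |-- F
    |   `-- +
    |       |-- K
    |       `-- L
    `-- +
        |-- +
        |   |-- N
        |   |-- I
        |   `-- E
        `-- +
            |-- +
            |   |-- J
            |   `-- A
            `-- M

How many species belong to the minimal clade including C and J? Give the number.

The MRCA of C and J is the root, so the clade is the entire tree.
That clade contains 15 terminal taxa: A, B, C, D, E, F, G, H, I, J, K, L, M, N, O.

15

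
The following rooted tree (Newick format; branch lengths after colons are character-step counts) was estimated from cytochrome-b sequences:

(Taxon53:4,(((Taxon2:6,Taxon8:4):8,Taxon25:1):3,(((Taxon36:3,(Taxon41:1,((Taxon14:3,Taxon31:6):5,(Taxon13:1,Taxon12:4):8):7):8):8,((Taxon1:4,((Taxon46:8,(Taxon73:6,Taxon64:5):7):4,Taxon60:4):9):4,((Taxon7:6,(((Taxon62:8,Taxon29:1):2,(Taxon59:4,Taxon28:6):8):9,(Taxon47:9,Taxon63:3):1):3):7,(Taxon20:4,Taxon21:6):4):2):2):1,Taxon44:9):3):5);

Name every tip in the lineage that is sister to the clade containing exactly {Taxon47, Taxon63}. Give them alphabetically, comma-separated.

Taxon28, Taxon29, Taxon59, Taxon62

The clade containing exactly {Taxon47, Taxon63} attaches to the tree at the node subtending (((Taxon62,Taxon29),(Taxon59,Taxon28)),(Taxon47,Taxon63)).
The other lineage descending from that same node — the sister group — is ((Taxon62,Taxon29),(Taxon59,Taxon28)); its 4 tips in alphabetical order are the answer.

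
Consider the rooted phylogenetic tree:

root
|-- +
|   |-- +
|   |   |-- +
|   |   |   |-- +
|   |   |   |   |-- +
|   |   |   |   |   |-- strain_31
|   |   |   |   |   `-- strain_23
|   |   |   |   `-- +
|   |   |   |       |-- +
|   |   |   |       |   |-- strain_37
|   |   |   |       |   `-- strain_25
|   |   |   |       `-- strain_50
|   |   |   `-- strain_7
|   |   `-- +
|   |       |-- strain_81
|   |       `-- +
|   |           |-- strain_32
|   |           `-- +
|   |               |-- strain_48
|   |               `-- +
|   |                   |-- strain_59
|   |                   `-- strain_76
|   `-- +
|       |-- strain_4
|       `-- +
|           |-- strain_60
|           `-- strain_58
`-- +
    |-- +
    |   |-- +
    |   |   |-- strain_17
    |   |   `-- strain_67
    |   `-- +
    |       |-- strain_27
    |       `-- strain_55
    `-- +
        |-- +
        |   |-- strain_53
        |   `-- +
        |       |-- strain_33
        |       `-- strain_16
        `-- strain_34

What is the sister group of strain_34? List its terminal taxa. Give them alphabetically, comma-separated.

strain_16, strain_33, strain_53

strain_34 attaches to the tree at the node subtending ((strain_53,(strain_33,strain_16)),strain_34).
The other lineage descending from that same node — the sister group — is (strain_53,(strain_33,strain_16)); its 3 tips in alphabetical order are the answer.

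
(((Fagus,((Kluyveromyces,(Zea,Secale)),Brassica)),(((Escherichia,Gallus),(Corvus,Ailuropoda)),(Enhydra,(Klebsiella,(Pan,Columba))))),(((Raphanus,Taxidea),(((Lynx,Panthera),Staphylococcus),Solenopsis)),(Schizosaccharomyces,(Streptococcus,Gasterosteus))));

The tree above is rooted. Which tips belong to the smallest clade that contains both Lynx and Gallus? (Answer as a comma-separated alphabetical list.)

Ailuropoda, Brassica, Columba, Corvus, Enhydra, Escherichia, Fagus, Gallus, Gasterosteus, Klebsiella, Kluyveromyces, Lynx, Pan, Panthera, Raphanus, Schizosaccharomyces, Secale, Solenopsis, Staphylococcus, Streptococcus, Taxidea, Zea

Tracing Lynx: it sits inside (Lynx,Panthera).
Tracing Gallus: it sits inside (Escherichia,Gallus).
The smallest clade enclosing both is the whole tree (their MRCA is the root), so the answer is all 22 tips in alphabetical order.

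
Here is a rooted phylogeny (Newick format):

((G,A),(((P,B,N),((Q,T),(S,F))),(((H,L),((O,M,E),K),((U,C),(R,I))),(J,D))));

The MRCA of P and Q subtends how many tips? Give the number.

The MRCA of P and Q is the node subtending ((P,B,N),((Q,T),(S,F))).
That clade contains 7 terminal taxa: B, F, N, P, Q, S, T.

7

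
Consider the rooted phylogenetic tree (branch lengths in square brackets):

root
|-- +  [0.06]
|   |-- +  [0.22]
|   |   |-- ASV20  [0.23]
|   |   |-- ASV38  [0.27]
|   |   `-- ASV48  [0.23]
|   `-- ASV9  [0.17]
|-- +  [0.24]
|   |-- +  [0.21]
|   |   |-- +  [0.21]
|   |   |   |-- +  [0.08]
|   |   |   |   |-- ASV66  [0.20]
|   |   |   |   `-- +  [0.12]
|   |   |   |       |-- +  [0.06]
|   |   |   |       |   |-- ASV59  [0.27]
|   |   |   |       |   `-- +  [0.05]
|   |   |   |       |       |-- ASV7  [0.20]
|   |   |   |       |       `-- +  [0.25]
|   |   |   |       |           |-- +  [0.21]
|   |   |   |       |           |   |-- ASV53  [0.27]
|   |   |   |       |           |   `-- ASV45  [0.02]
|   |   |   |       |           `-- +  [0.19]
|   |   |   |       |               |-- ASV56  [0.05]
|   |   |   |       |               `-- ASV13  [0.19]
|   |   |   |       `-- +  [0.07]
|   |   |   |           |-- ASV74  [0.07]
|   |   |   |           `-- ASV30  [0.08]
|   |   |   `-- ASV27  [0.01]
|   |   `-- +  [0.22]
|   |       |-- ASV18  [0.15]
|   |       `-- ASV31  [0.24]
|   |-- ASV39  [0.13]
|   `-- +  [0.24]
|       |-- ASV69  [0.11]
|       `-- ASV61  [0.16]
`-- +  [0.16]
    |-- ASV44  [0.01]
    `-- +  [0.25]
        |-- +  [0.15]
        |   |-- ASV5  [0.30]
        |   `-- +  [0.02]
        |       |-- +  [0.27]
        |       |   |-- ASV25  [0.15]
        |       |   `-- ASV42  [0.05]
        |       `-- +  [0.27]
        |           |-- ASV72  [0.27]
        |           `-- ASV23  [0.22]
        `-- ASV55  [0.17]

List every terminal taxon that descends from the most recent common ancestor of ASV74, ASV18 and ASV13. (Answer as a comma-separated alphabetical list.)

ASV13, ASV18, ASV27, ASV30, ASV31, ASV45, ASV53, ASV56, ASV59, ASV66, ASV7, ASV74

Tracing ASV74: it sits inside (ASV74,ASV30).
Tracing ASV18: it sits inside (ASV18,ASV31).
Tracing ASV13: it sits inside (ASV56,ASV13).
The smallest clade enclosing all 3 is (((ASV66,((ASV59,(ASV7,((ASV53,ASV45),(ASV56,ASV13)))),(ASV74,ASV30))),ASV27),(ASV18,ASV31)); the answer is its 12 terminal taxa in alphabetical order.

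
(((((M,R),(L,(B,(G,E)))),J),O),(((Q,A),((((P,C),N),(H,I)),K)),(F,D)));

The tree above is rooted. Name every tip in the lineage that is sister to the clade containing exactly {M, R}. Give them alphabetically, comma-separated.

B, E, G, L

The clade containing exactly {M, R} attaches to the tree at the node subtending ((M,R),(L,(B,(G,E)))).
The other lineage descending from that same node — the sister group — is (L,(B,(G,E))); its 4 tips in alphabetical order are the answer.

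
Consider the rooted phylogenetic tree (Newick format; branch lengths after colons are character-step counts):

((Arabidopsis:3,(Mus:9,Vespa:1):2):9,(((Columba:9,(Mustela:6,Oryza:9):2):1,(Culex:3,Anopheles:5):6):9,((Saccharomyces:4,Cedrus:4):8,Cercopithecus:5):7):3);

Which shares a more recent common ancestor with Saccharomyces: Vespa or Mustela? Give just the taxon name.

The MRCA of Saccharomyces and Mustela subtends (((Columba,(Mustela,Oryza)),(Culex,Anopheles)),((Saccharomyces,Cedrus),Cercopithecus)) (8 taxa).
The MRCA of Saccharomyces and Vespa is the root, subtending the entire tree (11 taxa).
The first is nested inside the second, so Saccharomyces shares a more recent common ancestor with Mustela.

Mustela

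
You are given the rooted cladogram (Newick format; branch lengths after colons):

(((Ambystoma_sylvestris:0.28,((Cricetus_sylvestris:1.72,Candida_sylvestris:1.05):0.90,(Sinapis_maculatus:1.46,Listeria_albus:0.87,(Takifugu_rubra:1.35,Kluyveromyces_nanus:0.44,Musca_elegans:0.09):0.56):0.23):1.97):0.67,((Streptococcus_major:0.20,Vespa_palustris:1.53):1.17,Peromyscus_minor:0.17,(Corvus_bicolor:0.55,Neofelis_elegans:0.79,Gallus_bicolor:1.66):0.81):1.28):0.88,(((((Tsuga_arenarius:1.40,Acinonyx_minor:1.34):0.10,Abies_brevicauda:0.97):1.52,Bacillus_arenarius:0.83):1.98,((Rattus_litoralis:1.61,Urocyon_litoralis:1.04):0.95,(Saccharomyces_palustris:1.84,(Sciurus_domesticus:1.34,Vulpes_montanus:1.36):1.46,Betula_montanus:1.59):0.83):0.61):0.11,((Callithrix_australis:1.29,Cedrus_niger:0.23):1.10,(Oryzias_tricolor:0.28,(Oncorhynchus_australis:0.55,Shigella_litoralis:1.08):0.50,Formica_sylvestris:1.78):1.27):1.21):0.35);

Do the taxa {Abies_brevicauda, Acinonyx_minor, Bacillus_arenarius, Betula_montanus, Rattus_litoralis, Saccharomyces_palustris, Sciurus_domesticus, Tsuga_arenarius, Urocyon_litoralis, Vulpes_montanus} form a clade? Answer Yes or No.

The most recent common ancestor of these taxa subtends ((((Tsuga_arenarius,Acinonyx_minor),Abies_brevicauda),Bacillus_arenarius),((Rattus_litoralis,Urocyon_litoralis),(Saccharomyces_palustris,(Sciurus_domesticus,Vulpes_montanus),Betula_montanus))).
That clade has exactly 10 tips — every listed taxon and nothing else — so the group is monophyletic.

Yes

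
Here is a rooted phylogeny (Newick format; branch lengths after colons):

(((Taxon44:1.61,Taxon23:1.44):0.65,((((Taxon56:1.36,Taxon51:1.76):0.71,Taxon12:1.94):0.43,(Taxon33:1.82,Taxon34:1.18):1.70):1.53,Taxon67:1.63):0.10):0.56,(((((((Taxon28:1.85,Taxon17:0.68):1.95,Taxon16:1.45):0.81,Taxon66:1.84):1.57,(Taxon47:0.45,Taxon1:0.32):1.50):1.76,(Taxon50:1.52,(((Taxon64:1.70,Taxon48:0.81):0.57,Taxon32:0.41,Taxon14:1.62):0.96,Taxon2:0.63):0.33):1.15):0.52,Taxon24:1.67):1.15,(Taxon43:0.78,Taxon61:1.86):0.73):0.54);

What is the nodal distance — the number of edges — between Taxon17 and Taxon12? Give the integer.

13

The MRCA of Taxon17 and Taxon12 is the root of the tree.
From Taxon17 up to that node: 8 branches. From Taxon12 up to the same node: 5 branches. Total: 8 + 5 = 13.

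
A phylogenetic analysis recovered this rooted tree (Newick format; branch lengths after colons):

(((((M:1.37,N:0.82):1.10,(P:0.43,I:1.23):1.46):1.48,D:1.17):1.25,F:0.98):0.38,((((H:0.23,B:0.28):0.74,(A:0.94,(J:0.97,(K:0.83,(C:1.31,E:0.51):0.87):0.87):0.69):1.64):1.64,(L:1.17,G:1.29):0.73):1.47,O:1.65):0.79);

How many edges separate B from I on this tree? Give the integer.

10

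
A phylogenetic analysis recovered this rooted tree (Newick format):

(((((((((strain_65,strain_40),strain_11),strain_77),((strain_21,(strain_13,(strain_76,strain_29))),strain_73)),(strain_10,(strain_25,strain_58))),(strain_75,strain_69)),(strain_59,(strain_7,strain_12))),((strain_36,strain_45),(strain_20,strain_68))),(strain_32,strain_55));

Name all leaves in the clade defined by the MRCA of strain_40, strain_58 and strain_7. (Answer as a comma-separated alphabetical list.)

Tracing strain_40: it sits inside (strain_65,strain_40).
Tracing strain_58: it sits inside (strain_25,strain_58).
Tracing strain_7: it sits inside (strain_7,strain_12).
The smallest clade enclosing all 3 is (((((((strain_65,strain_40),strain_11),strain_77),((strain_21,(strain_13,(strain_76,strain_29))),strain_73)),(strain_10,(strain_25,strain_58))),(strain_75,strain_69)),(strain_59,(strain_7,strain_12))); the answer is its 17 terminal taxa in alphabetical order.

strain_10, strain_11, strain_12, strain_13, strain_21, strain_25, strain_29, strain_40, strain_58, strain_59, strain_65, strain_69, strain_7, strain_73, strain_75, strain_76, strain_77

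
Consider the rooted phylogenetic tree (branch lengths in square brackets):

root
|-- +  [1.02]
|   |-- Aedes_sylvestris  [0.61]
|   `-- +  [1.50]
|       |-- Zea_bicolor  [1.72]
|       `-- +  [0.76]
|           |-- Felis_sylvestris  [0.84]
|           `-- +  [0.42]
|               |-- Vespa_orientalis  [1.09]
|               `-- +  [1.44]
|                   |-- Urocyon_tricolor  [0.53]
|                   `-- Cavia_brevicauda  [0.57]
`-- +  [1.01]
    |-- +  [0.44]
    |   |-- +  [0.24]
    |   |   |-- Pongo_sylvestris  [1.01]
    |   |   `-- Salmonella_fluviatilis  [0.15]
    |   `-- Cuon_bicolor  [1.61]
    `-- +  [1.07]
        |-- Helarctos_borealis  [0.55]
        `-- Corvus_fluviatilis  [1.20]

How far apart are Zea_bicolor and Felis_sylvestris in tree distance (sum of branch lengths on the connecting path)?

3.32

The path runs Zea_bicolor → … → MRCA → … → Felis_sylvestris; the MRCA is the node subtending (Zea_bicolor,(Felis_sylvestris,(Vespa_orientalis,(Urocyon_tricolor,Cavia_brevicauda)))).
Branch lengths along that path: 1.72 + 0.76 + 0.84 = 3.32.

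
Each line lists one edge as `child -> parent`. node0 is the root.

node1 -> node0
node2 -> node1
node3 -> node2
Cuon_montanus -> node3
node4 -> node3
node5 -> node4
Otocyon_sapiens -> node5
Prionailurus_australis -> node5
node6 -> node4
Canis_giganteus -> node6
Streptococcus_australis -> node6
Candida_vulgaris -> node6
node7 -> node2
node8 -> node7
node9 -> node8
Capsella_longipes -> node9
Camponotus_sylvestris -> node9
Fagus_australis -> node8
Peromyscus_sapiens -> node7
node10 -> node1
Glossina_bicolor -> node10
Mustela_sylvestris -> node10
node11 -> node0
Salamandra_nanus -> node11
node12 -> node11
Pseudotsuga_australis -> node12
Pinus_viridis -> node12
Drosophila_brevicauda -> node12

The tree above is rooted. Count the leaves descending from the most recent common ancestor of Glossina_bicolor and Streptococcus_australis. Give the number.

The MRCA of Glossina_bicolor and Streptococcus_australis is the node subtending (((Cuon_montanus,((Otocyon_sapiens,Prionailurus_australis),(Canis_giganteus,Streptococcus_australis,Candida_vulgaris))),(((Capsella_longipes,Camponotus_sylvestris),Fagus_australis),Peromyscus_sapiens)),(Glossina_bicolor,Mustela_sylvestris)).
That clade contains 12 terminal taxa: Camponotus_sylvestris, Candida_vulgaris, Canis_giganteus, Capsella_longipes, Cuon_montanus, Fagus_australis, Glossina_bicolor, Mustela_sylvestris, Otocyon_sapiens, Peromyscus_sapiens, Prionailurus_australis, Streptococcus_australis.

12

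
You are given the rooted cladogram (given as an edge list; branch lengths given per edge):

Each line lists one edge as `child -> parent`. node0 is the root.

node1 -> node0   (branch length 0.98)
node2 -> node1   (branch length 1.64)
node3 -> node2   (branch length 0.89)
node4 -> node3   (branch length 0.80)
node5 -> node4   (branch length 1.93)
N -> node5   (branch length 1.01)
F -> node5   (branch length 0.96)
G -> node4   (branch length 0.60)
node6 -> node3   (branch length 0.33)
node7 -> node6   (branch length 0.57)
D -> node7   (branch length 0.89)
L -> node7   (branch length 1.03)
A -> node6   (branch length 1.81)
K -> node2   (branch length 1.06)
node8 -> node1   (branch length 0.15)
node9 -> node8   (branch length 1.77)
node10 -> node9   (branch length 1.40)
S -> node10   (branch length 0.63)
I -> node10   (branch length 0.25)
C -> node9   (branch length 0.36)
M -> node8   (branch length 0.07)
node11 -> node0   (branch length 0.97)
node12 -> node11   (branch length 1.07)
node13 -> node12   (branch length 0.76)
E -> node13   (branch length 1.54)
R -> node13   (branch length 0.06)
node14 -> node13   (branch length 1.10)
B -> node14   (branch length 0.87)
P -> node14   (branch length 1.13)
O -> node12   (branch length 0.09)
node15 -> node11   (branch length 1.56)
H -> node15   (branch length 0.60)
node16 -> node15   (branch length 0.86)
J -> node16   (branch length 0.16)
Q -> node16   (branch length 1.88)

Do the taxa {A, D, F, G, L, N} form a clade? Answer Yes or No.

The most recent common ancestor of these taxa subtends (((N,F),G),((D,L),A)).
That clade has exactly 6 tips — every listed taxon and nothing else — so the group is monophyletic.

Yes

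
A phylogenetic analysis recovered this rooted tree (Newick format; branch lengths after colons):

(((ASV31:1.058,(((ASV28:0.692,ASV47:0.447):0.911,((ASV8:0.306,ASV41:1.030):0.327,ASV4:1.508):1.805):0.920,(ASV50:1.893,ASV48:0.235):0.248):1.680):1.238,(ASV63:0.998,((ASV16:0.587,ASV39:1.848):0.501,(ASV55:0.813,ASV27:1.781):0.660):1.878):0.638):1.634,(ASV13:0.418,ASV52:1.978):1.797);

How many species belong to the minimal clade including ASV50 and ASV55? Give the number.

13

The MRCA of ASV50 and ASV55 is the node subtending ((ASV31,(((ASV28,ASV47),((ASV8,ASV41),ASV4)),(ASV50,ASV48))),(ASV63,((ASV16,ASV39),(ASV55,ASV27)))).
That clade contains 13 terminal taxa: ASV16, ASV27, ASV28, ASV31, ASV39, ASV4, ASV41, ASV47, ASV48, ASV50, ASV55, ASV63, ASV8.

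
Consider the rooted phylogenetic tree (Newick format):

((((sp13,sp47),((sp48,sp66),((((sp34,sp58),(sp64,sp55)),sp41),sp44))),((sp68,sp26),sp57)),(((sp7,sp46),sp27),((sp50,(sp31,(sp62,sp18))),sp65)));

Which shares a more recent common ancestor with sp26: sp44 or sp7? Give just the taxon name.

The MRCA of sp26 and sp44 subtends (((sp13,sp47),((sp48,sp66),((((sp34,sp58),(sp64,sp55)),sp41),sp44))),((sp68,sp26),sp57)) (13 taxa).
The MRCA of sp26 and sp7 is the root, subtending the entire tree (21 taxa).
The first is nested inside the second, so sp26 shares a more recent common ancestor with sp44.

sp44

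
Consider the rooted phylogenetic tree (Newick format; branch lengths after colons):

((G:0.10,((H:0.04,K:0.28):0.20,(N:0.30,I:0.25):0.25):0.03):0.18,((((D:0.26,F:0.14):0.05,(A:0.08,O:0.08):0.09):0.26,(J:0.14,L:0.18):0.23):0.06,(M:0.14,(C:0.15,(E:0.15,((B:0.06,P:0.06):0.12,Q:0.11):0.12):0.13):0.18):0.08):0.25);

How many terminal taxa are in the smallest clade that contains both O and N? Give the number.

17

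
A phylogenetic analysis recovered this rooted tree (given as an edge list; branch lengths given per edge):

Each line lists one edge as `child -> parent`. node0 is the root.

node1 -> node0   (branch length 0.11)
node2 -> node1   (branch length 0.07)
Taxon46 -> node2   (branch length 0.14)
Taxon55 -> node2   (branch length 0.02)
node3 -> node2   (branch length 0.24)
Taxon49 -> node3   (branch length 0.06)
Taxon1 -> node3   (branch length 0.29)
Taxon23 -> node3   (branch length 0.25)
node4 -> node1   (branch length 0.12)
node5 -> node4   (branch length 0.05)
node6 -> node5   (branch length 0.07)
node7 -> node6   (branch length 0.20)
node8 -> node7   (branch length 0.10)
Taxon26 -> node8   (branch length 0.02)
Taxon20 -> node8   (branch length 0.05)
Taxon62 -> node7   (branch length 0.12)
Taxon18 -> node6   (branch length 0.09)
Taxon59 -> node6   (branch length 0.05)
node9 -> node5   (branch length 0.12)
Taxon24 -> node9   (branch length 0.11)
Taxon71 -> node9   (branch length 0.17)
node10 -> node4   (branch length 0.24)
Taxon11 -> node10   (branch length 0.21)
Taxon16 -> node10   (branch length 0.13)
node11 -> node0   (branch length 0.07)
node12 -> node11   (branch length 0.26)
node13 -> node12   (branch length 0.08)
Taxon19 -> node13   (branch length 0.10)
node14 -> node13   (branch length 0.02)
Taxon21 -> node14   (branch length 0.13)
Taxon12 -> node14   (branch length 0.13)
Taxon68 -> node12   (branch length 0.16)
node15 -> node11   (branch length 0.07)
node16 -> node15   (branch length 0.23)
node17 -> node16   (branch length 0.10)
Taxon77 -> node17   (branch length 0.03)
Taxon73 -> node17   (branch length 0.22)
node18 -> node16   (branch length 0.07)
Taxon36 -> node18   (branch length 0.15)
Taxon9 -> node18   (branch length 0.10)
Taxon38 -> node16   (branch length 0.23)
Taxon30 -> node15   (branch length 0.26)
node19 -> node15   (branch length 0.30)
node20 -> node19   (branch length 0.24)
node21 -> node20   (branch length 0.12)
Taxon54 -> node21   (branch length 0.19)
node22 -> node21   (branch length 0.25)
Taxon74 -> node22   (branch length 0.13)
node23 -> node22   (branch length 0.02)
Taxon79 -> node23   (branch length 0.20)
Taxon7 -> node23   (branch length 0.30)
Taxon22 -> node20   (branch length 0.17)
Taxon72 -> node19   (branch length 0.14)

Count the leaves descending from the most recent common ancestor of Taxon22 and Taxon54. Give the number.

5

The MRCA of Taxon22 and Taxon54 is the node subtending ((Taxon54,(Taxon74,(Taxon79,Taxon7))),Taxon22).
That clade contains 5 terminal taxa: Taxon22, Taxon54, Taxon7, Taxon74, Taxon79.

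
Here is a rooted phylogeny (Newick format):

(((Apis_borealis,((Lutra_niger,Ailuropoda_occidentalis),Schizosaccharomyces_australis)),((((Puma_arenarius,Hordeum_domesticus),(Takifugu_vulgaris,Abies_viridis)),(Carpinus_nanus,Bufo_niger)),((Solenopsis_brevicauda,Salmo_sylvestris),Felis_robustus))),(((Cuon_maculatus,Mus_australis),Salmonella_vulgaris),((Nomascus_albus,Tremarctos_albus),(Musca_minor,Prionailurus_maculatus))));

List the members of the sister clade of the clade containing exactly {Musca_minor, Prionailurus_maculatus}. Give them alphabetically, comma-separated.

Nomascus_albus, Tremarctos_albus

The clade containing exactly {Musca_minor, Prionailurus_maculatus} attaches to the tree at the node subtending ((Nomascus_albus,Tremarctos_albus),(Musca_minor,Prionailurus_maculatus)).
The other lineage descending from that same node — the sister group — is (Nomascus_albus,Tremarctos_albus); its 2 tips in alphabetical order are the answer.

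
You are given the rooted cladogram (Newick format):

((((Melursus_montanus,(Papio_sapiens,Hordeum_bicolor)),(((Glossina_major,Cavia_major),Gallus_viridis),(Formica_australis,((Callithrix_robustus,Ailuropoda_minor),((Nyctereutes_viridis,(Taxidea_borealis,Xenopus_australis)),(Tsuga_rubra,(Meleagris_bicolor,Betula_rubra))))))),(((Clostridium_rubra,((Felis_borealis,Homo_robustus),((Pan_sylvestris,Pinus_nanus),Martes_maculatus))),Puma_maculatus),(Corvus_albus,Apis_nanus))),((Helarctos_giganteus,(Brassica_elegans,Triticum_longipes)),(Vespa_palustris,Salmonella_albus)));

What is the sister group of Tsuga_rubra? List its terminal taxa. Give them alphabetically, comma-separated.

Betula_rubra, Meleagris_bicolor

Tsuga_rubra attaches to the tree at the node subtending (Tsuga_rubra,(Meleagris_bicolor,Betula_rubra)).
The other lineage descending from that same node — the sister group — is (Meleagris_bicolor,Betula_rubra); its 2 tips in alphabetical order are the answer.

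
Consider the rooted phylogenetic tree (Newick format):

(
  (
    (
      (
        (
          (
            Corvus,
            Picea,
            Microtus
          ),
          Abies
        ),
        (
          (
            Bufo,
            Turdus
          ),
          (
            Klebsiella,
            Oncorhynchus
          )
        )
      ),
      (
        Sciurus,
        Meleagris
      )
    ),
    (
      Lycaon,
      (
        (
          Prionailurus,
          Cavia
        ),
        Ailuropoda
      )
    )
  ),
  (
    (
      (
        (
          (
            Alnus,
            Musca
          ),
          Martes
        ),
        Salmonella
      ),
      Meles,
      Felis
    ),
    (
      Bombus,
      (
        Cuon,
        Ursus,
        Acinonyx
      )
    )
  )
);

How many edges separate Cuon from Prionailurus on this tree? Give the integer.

9

The MRCA of Cuon and Prionailurus is the root of the tree.
From Cuon up to that node: 4 branches. From Prionailurus up to the same node: 5 branches. Total: 4 + 5 = 9.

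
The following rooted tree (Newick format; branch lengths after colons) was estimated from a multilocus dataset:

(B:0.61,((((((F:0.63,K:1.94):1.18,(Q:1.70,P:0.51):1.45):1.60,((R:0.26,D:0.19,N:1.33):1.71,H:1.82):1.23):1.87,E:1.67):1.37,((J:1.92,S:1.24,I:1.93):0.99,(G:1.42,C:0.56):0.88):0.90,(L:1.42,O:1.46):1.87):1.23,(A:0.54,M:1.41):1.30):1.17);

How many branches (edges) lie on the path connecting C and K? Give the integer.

8

The MRCA of C and K is the node subtending (((((F,K),(Q,P)),((R,D,N),H)),E),((J,S,I),(G,C)),(L,O)).
From C up to that node: 3 branches. From K up to the same node: 5 branches. Total: 3 + 5 = 8.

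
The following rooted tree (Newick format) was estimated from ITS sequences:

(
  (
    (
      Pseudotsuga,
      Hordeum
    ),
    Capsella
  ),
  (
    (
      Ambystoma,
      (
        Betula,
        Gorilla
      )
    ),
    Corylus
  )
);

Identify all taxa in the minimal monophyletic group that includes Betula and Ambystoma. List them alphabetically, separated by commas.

Ambystoma, Betula, Gorilla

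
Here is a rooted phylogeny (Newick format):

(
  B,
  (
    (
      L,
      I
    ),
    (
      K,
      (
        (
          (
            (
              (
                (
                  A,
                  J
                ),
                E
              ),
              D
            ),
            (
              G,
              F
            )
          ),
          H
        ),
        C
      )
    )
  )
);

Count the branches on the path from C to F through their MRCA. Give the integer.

5

The MRCA of C and F is the node subtending ((((((A,J),E),D),(G,F)),H),C).
From C up to that node: 1 branch. From F up to the same node: 4 branches. Total: 1 + 4 = 5.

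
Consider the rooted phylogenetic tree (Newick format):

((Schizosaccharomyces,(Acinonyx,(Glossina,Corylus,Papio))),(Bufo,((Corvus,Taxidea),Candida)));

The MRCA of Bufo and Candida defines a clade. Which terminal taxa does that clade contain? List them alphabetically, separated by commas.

Bufo, Candida, Corvus, Taxidea

Tracing Bufo: it sits inside (Bufo,((Corvus,Taxidea),Candida)).
Tracing Candida: it sits inside ((Corvus,Taxidea),Candida).
The smallest clade enclosing both is (Bufo,((Corvus,Taxidea),Candida)); the answer is its 4 terminal taxa in alphabetical order.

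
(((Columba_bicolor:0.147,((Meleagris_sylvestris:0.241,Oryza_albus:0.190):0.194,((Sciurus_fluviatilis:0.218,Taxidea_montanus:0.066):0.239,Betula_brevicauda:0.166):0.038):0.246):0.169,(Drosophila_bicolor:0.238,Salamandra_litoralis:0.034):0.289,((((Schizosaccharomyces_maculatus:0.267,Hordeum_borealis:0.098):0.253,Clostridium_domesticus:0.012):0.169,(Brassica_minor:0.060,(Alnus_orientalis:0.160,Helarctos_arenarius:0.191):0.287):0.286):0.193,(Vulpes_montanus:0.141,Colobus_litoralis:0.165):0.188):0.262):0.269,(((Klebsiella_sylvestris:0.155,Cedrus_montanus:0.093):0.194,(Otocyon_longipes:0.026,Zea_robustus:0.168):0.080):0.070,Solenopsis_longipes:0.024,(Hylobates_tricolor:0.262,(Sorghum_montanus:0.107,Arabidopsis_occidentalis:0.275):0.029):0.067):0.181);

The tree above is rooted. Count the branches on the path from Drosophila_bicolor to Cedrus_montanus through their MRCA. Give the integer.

7

The MRCA of Drosophila_bicolor and Cedrus_montanus is the root of the tree.
From Drosophila_bicolor up to that node: 3 branches. From Cedrus_montanus up to the same node: 4 branches. Total: 3 + 4 = 7.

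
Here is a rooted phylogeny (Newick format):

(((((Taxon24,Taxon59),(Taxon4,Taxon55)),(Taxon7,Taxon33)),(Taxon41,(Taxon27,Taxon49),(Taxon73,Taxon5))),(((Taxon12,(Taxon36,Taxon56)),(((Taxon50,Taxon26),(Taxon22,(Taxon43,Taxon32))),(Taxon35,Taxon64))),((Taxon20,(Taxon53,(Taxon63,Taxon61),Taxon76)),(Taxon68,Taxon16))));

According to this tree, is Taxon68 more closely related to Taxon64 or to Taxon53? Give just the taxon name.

Taxon53

The MRCA of Taxon68 and Taxon53 subtends ((Taxon20,(Taxon53,(Taxon63,Taxon61),Taxon76)),(Taxon68,Taxon16)) (7 taxa).
The MRCA of Taxon68 and Taxon64 subtends (((Taxon12,(Taxon36,Taxon56)),(((Taxon50,Taxon26),(Taxon22,(Taxon43,Taxon32))),(Taxon35,Taxon64))),((Taxon20,(Taxon53,(Taxon63,Taxon61),Taxon76)),(Taxon68,Taxon16))) (17 taxa).
The first is nested inside the second, so Taxon68 shares a more recent common ancestor with Taxon53.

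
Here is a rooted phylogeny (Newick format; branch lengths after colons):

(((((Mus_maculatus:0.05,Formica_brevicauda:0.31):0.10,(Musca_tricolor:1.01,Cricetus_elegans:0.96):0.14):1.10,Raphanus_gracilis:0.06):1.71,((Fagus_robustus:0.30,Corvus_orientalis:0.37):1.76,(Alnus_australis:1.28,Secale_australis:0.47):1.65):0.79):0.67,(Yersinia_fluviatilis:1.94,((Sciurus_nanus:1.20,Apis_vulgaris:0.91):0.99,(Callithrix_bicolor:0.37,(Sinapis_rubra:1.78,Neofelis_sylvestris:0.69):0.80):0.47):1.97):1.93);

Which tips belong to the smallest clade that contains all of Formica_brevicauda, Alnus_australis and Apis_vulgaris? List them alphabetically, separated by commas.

Alnus_australis, Apis_vulgaris, Callithrix_bicolor, Corvus_orientalis, Cricetus_elegans, Fagus_robustus, Formica_brevicauda, Mus_maculatus, Musca_tricolor, Neofelis_sylvestris, Raphanus_gracilis, Sciurus_nanus, Secale_australis, Sinapis_rubra, Yersinia_fluviatilis

Tracing Formica_brevicauda: it sits inside (Mus_maculatus,Formica_brevicauda).
Tracing Alnus_australis: it sits inside (Alnus_australis,Secale_australis).
Tracing Apis_vulgaris: it sits inside (Sciurus_nanus,Apis_vulgaris).
The smallest clade enclosing all 3 is the whole tree (their MRCA is the root), so the answer is all 15 tips in alphabetical order.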